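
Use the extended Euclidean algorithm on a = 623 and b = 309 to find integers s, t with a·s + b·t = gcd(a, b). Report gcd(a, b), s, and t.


Euclidean algorithm on (623, 309) — divide until remainder is 0:
  623 = 2 · 309 + 5
  309 = 61 · 5 + 4
  5 = 1 · 4 + 1
  4 = 4 · 1 + 0
gcd(623, 309) = 1.
Track Bezout coefficients alongside the remainders: start with r₀ = 623 = a·1 + b·0 (s = 1, t = 0) and r₁ = 309 = a·0 + b·1 (s = 0, t = 1); each new remainder r_{k+1} = r_{k-1} − q_k·r_k inherits s_{k+1} = s_{k-1} − q_k·s_k, t_{k+1} = t_{k-1} − q_k·t_k, so r_k = a·s_k + b·t_k at every step:
  q = 2: r = 5, s = 1 − 2·0 = 1, t = 0 − 2·1 = -2  (check: 623·1 + 309·(-2) = 5)
  q = 61: r = 4, s = 0 − 61·1 = -61, t = 1 − 61·(-2) = 123  (check: 623·(-61) + 309·123 = 4)
  q = 1: r = 1, s = 1 − 1·(-61) = 62, t = -2 − 1·123 = -125  (check: 623·62 + 309·(-125) = 1)
The row with r = 1 (the gcd) gives the Bezout coefficients s = 62, t = -125.
Result: 623 · (62) + 309 · (-125) = 1.

gcd(623, 309) = 1; s = 62, t = -125 (check: 623·62 + 309·(-125) = 1).


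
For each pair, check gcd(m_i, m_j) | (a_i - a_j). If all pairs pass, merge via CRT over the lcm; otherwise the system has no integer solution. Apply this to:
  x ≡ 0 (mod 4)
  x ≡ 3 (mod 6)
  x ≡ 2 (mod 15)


Moduli 4, 6, 15 are not pairwise coprime, so CRT works modulo lcm(m_i) when all pairwise compatibility conditions hold.
Pairwise compatibility: gcd(m_i, m_j) must divide a_i - a_j for every pair.
Merge one congruence at a time:
  Start: x ≡ 0 (mod 4).
  Combine with x ≡ 3 (mod 6): gcd(4, 6) = 2, and 3 - 0 = 3 is NOT divisible by 2.
    ⇒ system is inconsistent (no integer solution).

No solution (the system is inconsistent).


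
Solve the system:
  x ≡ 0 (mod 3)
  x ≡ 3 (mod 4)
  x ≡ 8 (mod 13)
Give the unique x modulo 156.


Moduli 3, 4, 13 are pairwise coprime; by CRT there is a unique solution modulo M = 3 · 4 · 13 = 156.
Solve pairwise, accumulating the modulus:
  Start with x ≡ 0 (mod 3).
  Combine with x ≡ 3 (mod 4): since gcd(3, 4) = 1, we get a unique residue mod 12.
    Write x = 0 + 3·t and substitute into x ≡ 3 (mod 4): 3·t ≡ 3 − 0 = 3 (mod 4).
    The inverse of 3 mod 4 is 3 (since 3·3 = 9 = 2·4 + 1), so t ≡ 3·3 = 9 ≡ 1 (mod 4).
    Then x = 0 + 3·1 = 3, valid modulo lcm(3, 4) = 12: x ≡ 3 (mod 12).
  Combine with x ≡ 8 (mod 13): since gcd(12, 13) = 1, we get a unique residue mod 156.
    Write x = 3 + 12·t and substitute into x ≡ 8 (mod 13): 12·t ≡ 8 − 3 = 5 (mod 13).
    The inverse of 12 mod 13 is 12 (since 12·12 = 144 = 11·13 + 1), so t ≡ 12·5 = 60 ≡ 8 (mod 13).
    Then x = 3 + 12·8 = 99, valid modulo lcm(12, 13) = 156: x ≡ 99 (mod 156).
Verify: 99 mod 3 = 0 ✓, 99 mod 4 = 3 ✓, 99 mod 13 = 8 ✓.

x ≡ 99 (mod 156).


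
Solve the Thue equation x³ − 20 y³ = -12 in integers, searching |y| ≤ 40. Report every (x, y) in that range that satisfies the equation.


The equation is x³ - 20y³ = -12. For fixed y, x³ = 20·y³ − 12, so a solution requires the RHS to be a perfect cube.
Strategy: iterate y from -40 to 40, compute RHS = 20·y³ − 12, and check whether it is a (positive or negative) perfect cube.
Check small values of y:
  y = 0: RHS = -12 is not a perfect cube.
  y = 1: RHS = 8 = (2)³ ⇒ x = 2 works.
  y = -1: RHS = -32 is not a perfect cube.
  y = 2: RHS = 148 is not a perfect cube.
  y = -2: RHS = -172 is not a perfect cube.
  y = 3: RHS = 528 is not a perfect cube.
  y = -3: RHS = -552 is not a perfect cube.
Continuing the search up to |y| = 40 finds no further solutions beyond those listed.
Collected solutions: (2, 1).

Solutions (with |y| ≤ 40): (2, 1).


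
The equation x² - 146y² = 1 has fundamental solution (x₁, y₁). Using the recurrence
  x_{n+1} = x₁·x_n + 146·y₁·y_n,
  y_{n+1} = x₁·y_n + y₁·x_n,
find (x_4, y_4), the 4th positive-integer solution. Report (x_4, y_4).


Step 1: Find the fundamental solution (x₁, y₁) of x² - 146y² = 1.
  Expand √146 as a continued fraction. a₀ = ⌊√146⌋ = 12; iterate m_{k+1} = d_k·a_k − m_k, d_{k+1} = (146 − m_{k+1}²)/d_k, a_{k+1} = ⌊(a₀ + m_{k+1})/d_{k+1}⌋ (starting m₀ = 0, d₀ = 1), with convergents p_k = a_k·p_{k-1} + p_{k-2}, q_k = a_k·q_{k-1} + q_{k-2} (p₋₁ = 1, q₋₁ = 0):
  k = 0: a₀ = 12; p₀/q₀ = 12/1; p₀² − 146·q₀² = 144 − 146 = -2.
  k = 1: m = 12, d = 2, a = ⌊(12 + 12)/2⌋ = 12; p/q = (12·12 + 1)/(12·1 + 0) = 145/12; p² − 146·q² = 21025 − 21024 = 1.
  The first convergent with p² − 146·q² = 1 gives the fundamental solution (x₁, y₁) = (145, 12).
Step 2: Apply the recurrence (x_{n+1}, y_{n+1}) = (x₁x_n + 146y₁y_n, x₁y_n + y₁x_n) repeatedly.
  From (x_1, y_1) = (145, 12): x_2 = 145·145 + 146·12·12 = 42049; y_2 = 145·12 + 12·145 = 3480.
  From (x_2, y_2) = (42049, 3480): x_3 = 145·42049 + 146·12·3480 = 12194065; y_3 = 145·3480 + 12·42049 = 1009188.
  From (x_3, y_3) = (12194065, 1009188): x_4 = 145·12194065 + 146·12·1009188 = 3536236801; y_4 = 145·1009188 + 12·12194065 = 292661040.
Step 3: Verify x_4² - 146·y_4² = 12504970712746713601 - 12504970712746713600 = 1 (should be 1). ✓

(x_1, y_1) = (145, 12); (x_4, y_4) = (3536236801, 292661040).


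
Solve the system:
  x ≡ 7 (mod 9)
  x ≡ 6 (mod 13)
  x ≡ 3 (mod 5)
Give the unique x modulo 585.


Moduli 9, 13, 5 are pairwise coprime; by CRT there is a unique solution modulo M = 9 · 13 · 5 = 585.
Solve pairwise, accumulating the modulus:
  Start with x ≡ 7 (mod 9).
  Combine with x ≡ 6 (mod 13): since gcd(9, 13) = 1, we get a unique residue mod 117.
    Write x = 7 + 9·t and substitute into x ≡ 6 (mod 13): 9·t ≡ 6 − 7 = -1 (mod 13).
    Reduce coefficients mod 13: 9·t ≡ 12 (mod 13).
    The inverse of 9 mod 13 is 3 (since 9·3 = 27 = 2·13 + 1), so t ≡ 3·12 = 36 ≡ 10 (mod 13).
    Then x = 7 + 9·10 = 97, valid modulo lcm(9, 13) = 117: x ≡ 97 (mod 117).
  Combine with x ≡ 3 (mod 5): since gcd(117, 5) = 1, we get a unique residue mod 585.
    Write x = 97 + 117·t and substitute into x ≡ 3 (mod 5): 117·t ≡ 3 − 97 = -94 (mod 5).
    Reduce coefficients mod 5: 2·t ≡ 1 (mod 5).
    The inverse of 2 mod 5 is 3 (since 2·3 = 6 = 1·5 + 1), so t ≡ 3·1 = 3 ≡ 3 (mod 5).
    Then x = 97 + 117·3 = 448, valid modulo lcm(117, 5) = 585: x ≡ 448 (mod 585).
Verify: 448 mod 9 = 7 ✓, 448 mod 13 = 6 ✓, 448 mod 5 = 3 ✓.

x ≡ 448 (mod 585).


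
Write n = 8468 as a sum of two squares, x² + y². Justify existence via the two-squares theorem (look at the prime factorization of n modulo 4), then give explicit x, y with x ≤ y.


Step 1: Factor n = 8468 = 2^2 · 29 · 73.
Step 2: Check the mod-4 condition on each prime factor: 2 = 2 (special); 29 ≡ 1 (mod 4), exponent 1; 73 ≡ 1 (mod 4), exponent 1.
All primes ≡ 3 (mod 4) appear to even exponent (or don't appear), so by the two-squares theorem n IS expressible as a sum of two squares.
Step 3: Build a representation. Group n = k² · m with k = 2 and m = 29 · 73 = 2117 (a product of primes ≡ 1 (mod 4)); a representation of m scales to one of n via (k·x)² + (k·y)² = k²(x² + y²). Each prime p ≡ 1 (mod 4) is itself a sum of two squares; find a² by testing p − a² for a perfect square:
  29: 29 − 1² = 28, 29 − 2² = 25 = 5² ⇒ 29 = 2² + 5².
  73: 73 − 1² = 72, 73 − 2² = 69, 73 − 3² = 64 = 8² ⇒ 73 = 3² + 8².
  Combine using the Brahmagupta–Fibonacci identity (a² + b²)(c² + d²) = (ac − bd)² + (ad + bc)² = (ac + bd)² + (ad − bc)²:
  29 · 73 = 2117: from (2² + 5²)(3² + 8²), take (2·3 − 5·8, 2·8 + 5·3) = (6 − 40, 16 + 15) = (-34, 31); dropping signs (only squares matter) gives (34, 31); check 34² + 31² = 1156 + 961 = 2117 ✓.
  Scale by k = 2: (2·34, 2·31) = (68, 62).
Step 4: Order so x ≤ y and verify: 62² + 68² = 3844 + 4624 = 8468 = n. ✓

n = 8468 = 62² + 68² (one valid representation with x ≤ y).


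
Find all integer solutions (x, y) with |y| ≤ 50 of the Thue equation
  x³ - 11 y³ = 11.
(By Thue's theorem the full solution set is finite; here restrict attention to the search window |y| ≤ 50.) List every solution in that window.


The equation is x³ - 11y³ = 11. For fixed y, x³ = 11·y³ + 11, so a solution requires the RHS to be a perfect cube.
Strategy: iterate y from -50 to 50, compute RHS = 11·y³ + 11, and check whether it is a (positive or negative) perfect cube.
Check small values of y:
  y = 0: RHS = 11 is not a perfect cube.
  y = 1: RHS = 22 is not a perfect cube.
  y = -1: RHS = 0 = (0)³ ⇒ x = 0 works.
  y = 2: RHS = 99 is not a perfect cube.
  y = -2: RHS = -77 is not a perfect cube.
  y = 3: RHS = 308 is not a perfect cube.
  y = -3: RHS = -286 is not a perfect cube.
Continuing the search up to |y| = 50 finds no further solutions beyond those listed.
Collected solutions: (0, -1).

Solutions (with |y| ≤ 50): (0, -1).


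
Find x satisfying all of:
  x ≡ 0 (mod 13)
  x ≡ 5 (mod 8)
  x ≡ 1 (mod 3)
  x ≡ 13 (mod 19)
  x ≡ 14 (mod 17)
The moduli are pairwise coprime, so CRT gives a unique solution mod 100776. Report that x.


Product of moduli M = 13 · 8 · 3 · 19 · 17 = 100776.
Merge one congruence at a time:
  Start: x ≡ 0 (mod 13).
  Combine with x ≡ 5 (mod 8); new modulus lcm = 104.
    Write x = 0 + 13·t and substitute into x ≡ 5 (mod 8): 13·t ≡ 5 − 0 = 5 (mod 8).
    Reduce coefficients mod 8: 5·t ≡ 5 (mod 8).
    The inverse of 5 mod 8 is 5 (since 5·5 = 25 = 3·8 + 1), so t ≡ 5·5 = 25 ≡ 1 (mod 8).
    Then x = 0 + 13·1 = 13, valid modulo lcm(13, 8) = 104: x ≡ 13 (mod 104).
  Combine with x ≡ 1 (mod 3); new modulus lcm = 312.
    Write x = 13 + 104·t and substitute into x ≡ 1 (mod 3): 104·t ≡ 1 − 13 = -12 (mod 3).
    Reduce coefficients mod 3: 2·t ≡ 0 (mod 3).
    The inverse of 2 mod 3 is 2 (since 2·2 = 4 = 1·3 + 1), so t ≡ 2·0 = 0 ≡ 0 (mod 3).
    Then x = 13 + 104·0 = 13, valid modulo lcm(104, 3) = 312: x ≡ 13 (mod 312).
  Combine with x ≡ 13 (mod 19); new modulus lcm = 5928.
    Write x = 13 + 312·t and substitute into x ≡ 13 (mod 19): 312·t ≡ 13 − 13 = 0 (mod 19).
    Reduce coefficients mod 19: 8·t ≡ 0 (mod 19).
    The inverse of 8 mod 19 is 12 (since 8·12 = 96 = 5·19 + 1), so t ≡ 12·0 = 0 ≡ 0 (mod 19).
    Then x = 13 + 312·0 = 13, valid modulo lcm(312, 19) = 5928: x ≡ 13 (mod 5928).
  Combine with x ≡ 14 (mod 17); new modulus lcm = 100776.
    Write x = 13 + 5928·t and substitute into x ≡ 14 (mod 17): 5928·t ≡ 14 − 13 = 1 (mod 17).
    Reduce coefficients mod 17: 12·t ≡ 1 (mod 17).
    The inverse of 12 mod 17 is 10 (since 12·10 = 120 = 7·17 + 1), so t ≡ 10·1 = 10 ≡ 10 (mod 17).
    Then x = 13 + 5928·10 = 59293, valid modulo lcm(5928, 17) = 100776: x ≡ 59293 (mod 100776).
Verify against each original: 59293 mod 13 = 0, 59293 mod 8 = 5, 59293 mod 3 = 1, 59293 mod 19 = 13, 59293 mod 17 = 14.

x ≡ 59293 (mod 100776).


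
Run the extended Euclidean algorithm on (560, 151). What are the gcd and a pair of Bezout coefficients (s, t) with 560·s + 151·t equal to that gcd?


Euclidean algorithm on (560, 151) — divide until remainder is 0:
  560 = 3 · 151 + 107
  151 = 1 · 107 + 44
  107 = 2 · 44 + 19
  44 = 2 · 19 + 6
  19 = 3 · 6 + 1
  6 = 6 · 1 + 0
gcd(560, 151) = 1.
Track Bezout coefficients alongside the remainders: start with r₀ = 560 = a·1 + b·0 (s = 1, t = 0) and r₁ = 151 = a·0 + b·1 (s = 0, t = 1); each new remainder r_{k+1} = r_{k-1} − q_k·r_k inherits s_{k+1} = s_{k-1} − q_k·s_k, t_{k+1} = t_{k-1} − q_k·t_k, so r_k = a·s_k + b·t_k at every step:
  q = 3: r = 107, s = 1 − 3·0 = 1, t = 0 − 3·1 = -3  (check: 560·1 + 151·(-3) = 107)
  q = 1: r = 44, s = 0 − 1·1 = -1, t = 1 − 1·(-3) = 4  (check: 560·(-1) + 151·4 = 44)
  q = 2: r = 19, s = 1 − 2·(-1) = 3, t = -3 − 2·4 = -11  (check: 560·3 + 151·(-11) = 19)
  q = 2: r = 6, s = -1 − 2·3 = -7, t = 4 − 2·(-11) = 26  (check: 560·(-7) + 151·26 = 6)
  q = 3: r = 1, s = 3 − 3·(-7) = 24, t = -11 − 3·26 = -89  (check: 560·24 + 151·(-89) = 1)
The row with r = 1 (the gcd) gives the Bezout coefficients s = 24, t = -89.
Result: 560 · (24) + 151 · (-89) = 1.

gcd(560, 151) = 1; s = 24, t = -89 (check: 560·24 + 151·(-89) = 1).


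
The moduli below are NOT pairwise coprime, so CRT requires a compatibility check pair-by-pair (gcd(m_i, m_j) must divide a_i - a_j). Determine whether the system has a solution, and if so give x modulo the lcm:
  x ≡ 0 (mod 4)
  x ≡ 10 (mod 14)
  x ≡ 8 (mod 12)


Moduli 4, 14, 12 are not pairwise coprime, so CRT works modulo lcm(m_i) when all pairwise compatibility conditions hold.
Pairwise compatibility: gcd(m_i, m_j) must divide a_i - a_j for every pair.
Merge one congruence at a time:
  Start: x ≡ 0 (mod 4).
  Combine with x ≡ 10 (mod 14): gcd(4, 14) = 2; 10 - 0 = 10, which IS divisible by 2, so compatible.
    Write x = 0 + 4·t and substitute into x ≡ 10 (mod 14): 4·t ≡ 10 − 0 = 10 (mod 14).
    Divide the congruence (and modulus) by g = 2: 2·t ≡ 5 (mod 7).
    The inverse of 2 mod 7 is 4 (since 2·4 = 8 = 1·7 + 1), so t ≡ 4·5 = 20 ≡ 6 (mod 7).
    Then x = 0 + 4·6 = 24, valid modulo lcm(4, 14) = 28: x ≡ 24 (mod 28).
  Combine with x ≡ 8 (mod 12): gcd(28, 12) = 4; 8 - 24 = -16, which IS divisible by 4, so compatible.
    Write x = 24 + 28·t and substitute into x ≡ 8 (mod 12): 28·t ≡ 8 − 24 = -16 (mod 12).
    Divide the congruence (and modulus) by g = 4: 7·t ≡ -4 (mod 3).
    Reduce coefficients mod 3: 1·t ≡ 2 (mod 3).
    So t ≡ 2 (mod 3).
    Then x = 24 + 28·2 = 80, valid modulo lcm(28, 12) = 84: x ≡ 80 (mod 84).
Verify: 80 mod 4 = 0, 80 mod 14 = 10, 80 mod 12 = 8.

x ≡ 80 (mod 84).


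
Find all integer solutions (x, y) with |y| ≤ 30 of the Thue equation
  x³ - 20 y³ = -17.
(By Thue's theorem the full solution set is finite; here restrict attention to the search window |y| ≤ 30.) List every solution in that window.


The equation is x³ - 20y³ = -17. For fixed y, x³ = 20·y³ − 17, so a solution requires the RHS to be a perfect cube.
Strategy: iterate y from -30 to 30, compute RHS = 20·y³ − 17, and check whether it is a (positive or negative) perfect cube.
Check small values of y:
  y = 0: RHS = -17 is not a perfect cube.
  y = 1: RHS = 3 is not a perfect cube.
  y = -1: RHS = -37 is not a perfect cube.
  y = 2: RHS = 143 is not a perfect cube.
  y = -2: RHS = -177 is not a perfect cube.
  y = 3: RHS = 523 is not a perfect cube.
  y = -3: RHS = -557 is not a perfect cube.
Continuing the search up to |y| = 30 finds no solutions either.
No (x, y) in the scanned range satisfies the equation.

No integer solutions with |y| ≤ 30.


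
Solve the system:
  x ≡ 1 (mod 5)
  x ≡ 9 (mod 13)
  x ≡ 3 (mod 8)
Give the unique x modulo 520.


Moduli 5, 13, 8 are pairwise coprime; by CRT there is a unique solution modulo M = 5 · 13 · 8 = 520.
Solve pairwise, accumulating the modulus:
  Start with x ≡ 1 (mod 5).
  Combine with x ≡ 9 (mod 13): since gcd(5, 13) = 1, we get a unique residue mod 65.
    Write x = 1 + 5·t and substitute into x ≡ 9 (mod 13): 5·t ≡ 9 − 1 = 8 (mod 13).
    The inverse of 5 mod 13 is 8 (since 5·8 = 40 = 3·13 + 1), so t ≡ 8·8 = 64 ≡ 12 (mod 13).
    Then x = 1 + 5·12 = 61, valid modulo lcm(5, 13) = 65: x ≡ 61 (mod 65).
  Combine with x ≡ 3 (mod 8): since gcd(65, 8) = 1, we get a unique residue mod 520.
    Write x = 61 + 65·t and substitute into x ≡ 3 (mod 8): 65·t ≡ 3 − 61 = -58 (mod 8).
    Reduce coefficients mod 8: 1·t ≡ 6 (mod 8).
    So t ≡ 6 (mod 8).
    Then x = 61 + 65·6 = 451, valid modulo lcm(65, 8) = 520: x ≡ 451 (mod 520).
Verify: 451 mod 5 = 1 ✓, 451 mod 13 = 9 ✓, 451 mod 8 = 3 ✓.

x ≡ 451 (mod 520).


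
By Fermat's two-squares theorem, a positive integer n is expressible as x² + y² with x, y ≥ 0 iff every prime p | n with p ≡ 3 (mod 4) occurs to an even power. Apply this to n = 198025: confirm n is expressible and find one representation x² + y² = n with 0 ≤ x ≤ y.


Step 1: Factor n = 198025 = 5^2 · 89^2.
Step 2: Check the mod-4 condition on each prime factor: 5 ≡ 1 (mod 4), exponent 2; 89 ≡ 1 (mod 4), exponent 2.
All primes ≡ 3 (mod 4) appear to even exponent (or don't appear), so by the two-squares theorem n IS expressible as a sum of two squares.
Step 3: Build a representation. Group n = k² · m with k = 5 and m = 89 · 89 = 7921 (a product of primes ≡ 1 (mod 4)); a representation of m scales to one of n via (k·x)² + (k·y)² = k²(x² + y²). Each prime p ≡ 1 (mod 4) is itself a sum of two squares; find a² by testing p − a² for a perfect square:
  89: 89 − 1² = 88, 89 − 2² = 85, 89 − 3² = 80, 89 − 4² = 73, 89 − 5² = 64 = 8² ⇒ 89 = 5² + 8².
  Combine using the Brahmagupta–Fibonacci identity (a² + b²)(c² + d²) = (ac − bd)² + (ad + bc)² = (ac + bd)² + (ad − bc)²:
  89 · 89 = 7921: from (5² + 8²)(5² + 8²), take (5·5 − 8·8, 5·8 + 8·5) = (25 − 64, 40 + 40) = (-39, 80); dropping signs (only squares matter) gives (39, 80); check 39² + 80² = 1521 + 6400 = 7921 ✓.
  Scale by k = 5: (5·39, 5·80) = (195, 400).
Step 4: Order so x ≤ y and verify: 195² + 400² = 38025 + 160000 = 198025 = n. ✓

n = 198025 = 195² + 400² (one valid representation with x ≤ y).


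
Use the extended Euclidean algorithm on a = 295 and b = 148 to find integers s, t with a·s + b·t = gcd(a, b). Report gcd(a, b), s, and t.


Euclidean algorithm on (295, 148) — divide until remainder is 0:
  295 = 1 · 148 + 147
  148 = 1 · 147 + 1
  147 = 147 · 1 + 0
gcd(295, 148) = 1.
Track Bezout coefficients alongside the remainders: start with r₀ = 295 = a·1 + b·0 (s = 1, t = 0) and r₁ = 148 = a·0 + b·1 (s = 0, t = 1); each new remainder r_{k+1} = r_{k-1} − q_k·r_k inherits s_{k+1} = s_{k-1} − q_k·s_k, t_{k+1} = t_{k-1} − q_k·t_k, so r_k = a·s_k + b·t_k at every step:
  q = 1: r = 147, s = 1 − 1·0 = 1, t = 0 − 1·1 = -1  (check: 295·1 + 148·(-1) = 147)
  q = 1: r = 1, s = 0 − 1·1 = -1, t = 1 − 1·(-1) = 2  (check: 295·(-1) + 148·2 = 1)
The row with r = 1 (the gcd) gives the Bezout coefficients s = -1, t = 2.
Result: 295 · (-1) + 148 · (2) = 1.

gcd(295, 148) = 1; s = -1, t = 2 (check: 295·(-1) + 148·2 = 1).


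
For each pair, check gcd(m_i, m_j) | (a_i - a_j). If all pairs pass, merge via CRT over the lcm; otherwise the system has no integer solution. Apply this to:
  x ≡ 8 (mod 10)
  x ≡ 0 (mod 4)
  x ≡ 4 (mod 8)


Moduli 10, 4, 8 are not pairwise coprime, so CRT works modulo lcm(m_i) when all pairwise compatibility conditions hold.
Pairwise compatibility: gcd(m_i, m_j) must divide a_i - a_j for every pair.
Merge one congruence at a time:
  Start: x ≡ 8 (mod 10).
  Combine with x ≡ 0 (mod 4): gcd(10, 4) = 2; 0 - 8 = -8, which IS divisible by 2, so compatible.
    Write x = 8 + 10·t and substitute into x ≡ 0 (mod 4): 10·t ≡ 0 − 8 = -8 (mod 4).
    Divide the congruence (and modulus) by g = 2: 5·t ≡ -4 (mod 2).
    Reduce coefficients mod 2: 1·t ≡ 0 (mod 2).
    So t ≡ 0 (mod 2).
    Then x = 8 + 10·0 = 8, valid modulo lcm(10, 4) = 20: x ≡ 8 (mod 20).
  Combine with x ≡ 4 (mod 8): gcd(20, 8) = 4; 4 - 8 = -4, which IS divisible by 4, so compatible.
    Write x = 8 + 20·t and substitute into x ≡ 4 (mod 8): 20·t ≡ 4 − 8 = -4 (mod 8).
    Divide the congruence (and modulus) by g = 4: 5·t ≡ -1 (mod 2).
    Reduce coefficients mod 2: 1·t ≡ 1 (mod 2).
    So t ≡ 1 (mod 2).
    Then x = 8 + 20·1 = 28, valid modulo lcm(20, 8) = 40: x ≡ 28 (mod 40).
Verify: 28 mod 10 = 8, 28 mod 4 = 0, 28 mod 8 = 4.

x ≡ 28 (mod 40).


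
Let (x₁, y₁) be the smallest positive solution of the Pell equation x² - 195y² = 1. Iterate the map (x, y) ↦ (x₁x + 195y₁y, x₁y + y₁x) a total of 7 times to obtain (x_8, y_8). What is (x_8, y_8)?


Step 1: Find the fundamental solution (x₁, y₁) of x² - 195y² = 1.
  Expand √195 as a continued fraction. a₀ = ⌊√195⌋ = 13; iterate m_{k+1} = d_k·a_k − m_k, d_{k+1} = (195 − m_{k+1}²)/d_k, a_{k+1} = ⌊(a₀ + m_{k+1})/d_{k+1}⌋ (starting m₀ = 0, d₀ = 1), with convergents p_k = a_k·p_{k-1} + p_{k-2}, q_k = a_k·q_{k-1} + q_{k-2} (p₋₁ = 1, q₋₁ = 0):
  k = 0: a₀ = 13; p₀/q₀ = 13/1; p₀² − 195·q₀² = 169 − 195 = -26.
  k = 1: m = 13, d = 26, a = ⌊(13 + 13)/26⌋ = 1; p/q = (1·13 + 1)/(1·1 + 0) = 14/1; p² − 195·q² = 196 − 195 = 1.
  The first convergent with p² − 195·q² = 1 gives the fundamental solution (x₁, y₁) = (14, 1).
Step 2: Apply the recurrence (x_{n+1}, y_{n+1}) = (x₁x_n + 195y₁y_n, x₁y_n + y₁x_n) repeatedly.
  From (x_1, y_1) = (14, 1): x_2 = 14·14 + 195·1·1 = 391; y_2 = 14·1 + 1·14 = 28.
  From (x_2, y_2) = (391, 28): x_3 = 14·391 + 195·1·28 = 10934; y_3 = 14·28 + 1·391 = 783.
  From (x_3, y_3) = (10934, 783): x_4 = 14·10934 + 195·1·783 = 305761; y_4 = 14·783 + 1·10934 = 21896.
  From (x_4, y_4) = (305761, 21896): x_5 = 14·305761 + 195·1·21896 = 8550374; y_5 = 14·21896 + 1·305761 = 612305.
  From (x_5, y_5) = (8550374, 612305): x_6 = 14·8550374 + 195·1·612305 = 239104711; y_6 = 14·612305 + 1·8550374 = 17122644.
  From (x_6, y_6) = (239104711, 17122644): x_7 = 14·239104711 + 195·1·17122644 = 6686381534; y_7 = 14·17122644 + 1·239104711 = 478821727.
  From (x_7, y_7) = (6686381534, 478821727): x_8 = 14·6686381534 + 195·1·478821727 = 186979578241; y_8 = 14·478821727 + 1·6686381534 = 13389885712.
Step 3: Verify x_8² - 195·y_8² = 34961362679182240654081 - 34961362679182240654080 = 1 (should be 1). ✓

(x_1, y_1) = (14, 1); (x_8, y_8) = (186979578241, 13389885712).


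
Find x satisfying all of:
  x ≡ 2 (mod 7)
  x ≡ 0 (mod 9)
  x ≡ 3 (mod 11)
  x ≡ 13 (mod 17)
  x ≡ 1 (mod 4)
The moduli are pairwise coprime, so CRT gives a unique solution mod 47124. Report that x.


Product of moduli M = 7 · 9 · 11 · 17 · 4 = 47124.
Merge one congruence at a time:
  Start: x ≡ 2 (mod 7).
  Combine with x ≡ 0 (mod 9); new modulus lcm = 63.
    Write x = 2 + 7·t and substitute into x ≡ 0 (mod 9): 7·t ≡ 0 − 2 = -2 (mod 9).
    Reduce coefficients mod 9: 7·t ≡ 7 (mod 9).
    The inverse of 7 mod 9 is 4 (since 7·4 = 28 = 3·9 + 1), so t ≡ 4·7 = 28 ≡ 1 (mod 9).
    Then x = 2 + 7·1 = 9, valid modulo lcm(7, 9) = 63: x ≡ 9 (mod 63).
  Combine with x ≡ 3 (mod 11); new modulus lcm = 693.
    Write x = 9 + 63·t and substitute into x ≡ 3 (mod 11): 63·t ≡ 3 − 9 = -6 (mod 11).
    Reduce coefficients mod 11: 8·t ≡ 5 (mod 11).
    The inverse of 8 mod 11 is 7 (since 8·7 = 56 = 5·11 + 1), so t ≡ 7·5 = 35 ≡ 2 (mod 11).
    Then x = 9 + 63·2 = 135, valid modulo lcm(63, 11) = 693: x ≡ 135 (mod 693).
  Combine with x ≡ 13 (mod 17); new modulus lcm = 11781.
    Write x = 135 + 693·t and substitute into x ≡ 13 (mod 17): 693·t ≡ 13 − 135 = -122 (mod 17).
    Reduce coefficients mod 17: 13·t ≡ 14 (mod 17).
    The inverse of 13 mod 17 is 4 (since 13·4 = 52 = 3·17 + 1), so t ≡ 4·14 = 56 ≡ 5 (mod 17).
    Then x = 135 + 693·5 = 3600, valid modulo lcm(693, 17) = 11781: x ≡ 3600 (mod 11781).
  Combine with x ≡ 1 (mod 4); new modulus lcm = 47124.
    Write x = 3600 + 11781·t and substitute into x ≡ 1 (mod 4): 11781·t ≡ 1 − 3600 = -3599 (mod 4).
    Reduce coefficients mod 4: 1·t ≡ 1 (mod 4).
    So t ≡ 1 (mod 4).
    Then x = 3600 + 11781·1 = 15381, valid modulo lcm(11781, 4) = 47124: x ≡ 15381 (mod 47124).
Verify against each original: 15381 mod 7 = 2, 15381 mod 9 = 0, 15381 mod 11 = 3, 15381 mod 17 = 13, 15381 mod 4 = 1.

x ≡ 15381 (mod 47124).


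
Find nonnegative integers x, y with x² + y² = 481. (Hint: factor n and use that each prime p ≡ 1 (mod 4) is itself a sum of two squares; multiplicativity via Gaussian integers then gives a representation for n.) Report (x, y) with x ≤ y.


Step 1: Factor n = 481 = 13 · 37.
Step 2: Check the mod-4 condition on each prime factor: 13 ≡ 1 (mod 4), exponent 1; 37 ≡ 1 (mod 4), exponent 1.
All primes ≡ 3 (mod 4) appear to even exponent (or don't appear), so by the two-squares theorem n IS expressible as a sum of two squares.
Step 3: Build a representation. Here n = 13 · 37 is a product of primes ≡ 1 (mod 4). Each prime p ≡ 1 (mod 4) is itself a sum of two squares; find a² by testing p − a² for a perfect square:
  13: 13 − 1² = 12, 13 − 2² = 9 = 3² ⇒ 13 = 2² + 3².
  37: 37 − 1² = 36 = 6² ⇒ 37 = 1² + 6².
  Combine using the Brahmagupta–Fibonacci identity (a² + b²)(c² + d²) = (ac − bd)² + (ad + bc)² = (ac + bd)² + (ad − bc)²:
  13 · 37 = 481: from (2² + 3²)(1² + 6²), take (2·1 − 3·6, 2·6 + 3·1) = (2 − 18, 12 + 3) = (-16, 15); dropping signs (only squares matter) gives (16, 15); check 16² + 15² = 256 + 225 = 481 ✓.
Step 4: Order so x ≤ y and verify: 15² + 16² = 225 + 256 = 481 = n. ✓

n = 481 = 15² + 16² (one valid representation with x ≤ y).


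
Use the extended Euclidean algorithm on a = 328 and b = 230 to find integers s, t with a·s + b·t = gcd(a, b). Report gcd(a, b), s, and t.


Euclidean algorithm on (328, 230) — divide until remainder is 0:
  328 = 1 · 230 + 98
  230 = 2 · 98 + 34
  98 = 2 · 34 + 30
  34 = 1 · 30 + 4
  30 = 7 · 4 + 2
  4 = 2 · 2 + 0
gcd(328, 230) = 2.
Track Bezout coefficients alongside the remainders: start with r₀ = 328 = a·1 + b·0 (s = 1, t = 0) and r₁ = 230 = a·0 + b·1 (s = 0, t = 1); each new remainder r_{k+1} = r_{k-1} − q_k·r_k inherits s_{k+1} = s_{k-1} − q_k·s_k, t_{k+1} = t_{k-1} − q_k·t_k, so r_k = a·s_k + b·t_k at every step:
  q = 1: r = 98, s = 1 − 1·0 = 1, t = 0 − 1·1 = -1  (check: 328·1 + 230·(-1) = 98)
  q = 2: r = 34, s = 0 − 2·1 = -2, t = 1 − 2·(-1) = 3  (check: 328·(-2) + 230·3 = 34)
  q = 2: r = 30, s = 1 − 2·(-2) = 5, t = -1 − 2·3 = -7  (check: 328·5 + 230·(-7) = 30)
  q = 1: r = 4, s = -2 − 1·5 = -7, t = 3 − 1·(-7) = 10  (check: 328·(-7) + 230·10 = 4)
  q = 7: r = 2, s = 5 − 7·(-7) = 54, t = -7 − 7·10 = -77  (check: 328·54 + 230·(-77) = 2)
The row with r = 2 (the gcd) gives the Bezout coefficients s = 54, t = -77.
Result: 328 · (54) + 230 · (-77) = 2.

gcd(328, 230) = 2; s = 54, t = -77 (check: 328·54 + 230·(-77) = 2).


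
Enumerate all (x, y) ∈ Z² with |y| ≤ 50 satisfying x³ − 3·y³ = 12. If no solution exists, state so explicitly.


The equation is x³ - 3y³ = 12. For fixed y, x³ = 3·y³ + 12, so a solution requires the RHS to be a perfect cube.
Strategy: iterate y from -50 to 50, compute RHS = 3·y³ + 12, and check whether it is a (positive or negative) perfect cube.
Check small values of y:
  y = 0: RHS = 12 is not a perfect cube.
  y = 1: RHS = 15 is not a perfect cube.
  y = -1: RHS = 9 is not a perfect cube.
  y = 2: RHS = 36 is not a perfect cube.
  y = -2: RHS = -12 is not a perfect cube.
  y = 3: RHS = 93 is not a perfect cube.
  y = -3: RHS = -69 is not a perfect cube.
Continuing the search up to |y| = 50 finds no solutions either.
No (x, y) in the scanned range satisfies the equation.

No integer solutions with |y| ≤ 50.


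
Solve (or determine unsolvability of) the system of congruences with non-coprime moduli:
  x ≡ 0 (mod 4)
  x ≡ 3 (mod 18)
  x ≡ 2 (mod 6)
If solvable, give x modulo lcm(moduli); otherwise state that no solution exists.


Moduli 4, 18, 6 are not pairwise coprime, so CRT works modulo lcm(m_i) when all pairwise compatibility conditions hold.
Pairwise compatibility: gcd(m_i, m_j) must divide a_i - a_j for every pair.
Merge one congruence at a time:
  Start: x ≡ 0 (mod 4).
  Combine with x ≡ 3 (mod 18): gcd(4, 18) = 2, and 3 - 0 = 3 is NOT divisible by 2.
    ⇒ system is inconsistent (no integer solution).

No solution (the system is inconsistent).


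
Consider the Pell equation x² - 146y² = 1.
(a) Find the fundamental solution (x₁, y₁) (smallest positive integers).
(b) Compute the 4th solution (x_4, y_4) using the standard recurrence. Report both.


Step 1: Find the fundamental solution (x₁, y₁) of x² - 146y² = 1.
  Expand √146 as a continued fraction. a₀ = ⌊√146⌋ = 12; iterate m_{k+1} = d_k·a_k − m_k, d_{k+1} = (146 − m_{k+1}²)/d_k, a_{k+1} = ⌊(a₀ + m_{k+1})/d_{k+1}⌋ (starting m₀ = 0, d₀ = 1), with convergents p_k = a_k·p_{k-1} + p_{k-2}, q_k = a_k·q_{k-1} + q_{k-2} (p₋₁ = 1, q₋₁ = 0):
  k = 0: a₀ = 12; p₀/q₀ = 12/1; p₀² − 146·q₀² = 144 − 146 = -2.
  k = 1: m = 12, d = 2, a = ⌊(12 + 12)/2⌋ = 12; p/q = (12·12 + 1)/(12·1 + 0) = 145/12; p² − 146·q² = 21025 − 21024 = 1.
  The first convergent with p² − 146·q² = 1 gives the fundamental solution (x₁, y₁) = (145, 12).
Step 2: Apply the recurrence (x_{n+1}, y_{n+1}) = (x₁x_n + 146y₁y_n, x₁y_n + y₁x_n) repeatedly.
  From (x_1, y_1) = (145, 12): x_2 = 145·145 + 146·12·12 = 42049; y_2 = 145·12 + 12·145 = 3480.
  From (x_2, y_2) = (42049, 3480): x_3 = 145·42049 + 146·12·3480 = 12194065; y_3 = 145·3480 + 12·42049 = 1009188.
  From (x_3, y_3) = (12194065, 1009188): x_4 = 145·12194065 + 146·12·1009188 = 3536236801; y_4 = 145·1009188 + 12·12194065 = 292661040.
Step 3: Verify x_4² - 146·y_4² = 12504970712746713601 - 12504970712746713600 = 1 (should be 1). ✓

(x_1, y_1) = (145, 12); (x_4, y_4) = (3536236801, 292661040).


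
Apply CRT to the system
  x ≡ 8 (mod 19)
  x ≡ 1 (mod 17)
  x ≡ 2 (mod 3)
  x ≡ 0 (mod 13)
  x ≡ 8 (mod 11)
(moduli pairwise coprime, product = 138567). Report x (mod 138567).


Product of moduli M = 19 · 17 · 3 · 13 · 11 = 138567.
Merge one congruence at a time:
  Start: x ≡ 8 (mod 19).
  Combine with x ≡ 1 (mod 17); new modulus lcm = 323.
    Write x = 8 + 19·t and substitute into x ≡ 1 (mod 17): 19·t ≡ 1 − 8 = -7 (mod 17).
    Reduce coefficients mod 17: 2·t ≡ 10 (mod 17).
    The inverse of 2 mod 17 is 9 (since 2·9 = 18 = 1·17 + 1), so t ≡ 9·10 = 90 ≡ 5 (mod 17).
    Then x = 8 + 19·5 = 103, valid modulo lcm(19, 17) = 323: x ≡ 103 (mod 323).
  Combine with x ≡ 2 (mod 3); new modulus lcm = 969.
    Write x = 103 + 323·t and substitute into x ≡ 2 (mod 3): 323·t ≡ 2 − 103 = -101 (mod 3).
    Reduce coefficients mod 3: 2·t ≡ 1 (mod 3).
    The inverse of 2 mod 3 is 2 (since 2·2 = 4 = 1·3 + 1), so t ≡ 2·1 = 2 ≡ 2 (mod 3).
    Then x = 103 + 323·2 = 749, valid modulo lcm(323, 3) = 969: x ≡ 749 (mod 969).
  Combine with x ≡ 0 (mod 13); new modulus lcm = 12597.
    Write x = 749 + 969·t and substitute into x ≡ 0 (mod 13): 969·t ≡ 0 − 749 = -749 (mod 13).
    Reduce coefficients mod 13: 7·t ≡ 5 (mod 13).
    The inverse of 7 mod 13 is 2 (since 7·2 = 14 = 1·13 + 1), so t ≡ 2·5 = 10 ≡ 10 (mod 13).
    Then x = 749 + 969·10 = 10439, valid modulo lcm(969, 13) = 12597: x ≡ 10439 (mod 12597).
  Combine with x ≡ 8 (mod 11); new modulus lcm = 138567.
    Write x = 10439 + 12597·t and substitute into x ≡ 8 (mod 11): 12597·t ≡ 8 − 10439 = -10431 (mod 11).
    Reduce coefficients mod 11: 2·t ≡ 8 (mod 11).
    The inverse of 2 mod 11 is 6 (since 2·6 = 12 = 1·11 + 1), so t ≡ 6·8 = 48 ≡ 4 (mod 11).
    Then x = 10439 + 12597·4 = 60827, valid modulo lcm(12597, 11) = 138567: x ≡ 60827 (mod 138567).
Verify against each original: 60827 mod 19 = 8, 60827 mod 17 = 1, 60827 mod 3 = 2, 60827 mod 13 = 0, 60827 mod 11 = 8.

x ≡ 60827 (mod 138567).


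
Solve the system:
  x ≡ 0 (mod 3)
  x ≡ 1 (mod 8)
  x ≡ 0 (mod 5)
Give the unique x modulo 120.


Moduli 3, 8, 5 are pairwise coprime; by CRT there is a unique solution modulo M = 3 · 8 · 5 = 120.
Solve pairwise, accumulating the modulus:
  Start with x ≡ 0 (mod 3).
  Combine with x ≡ 1 (mod 8): since gcd(3, 8) = 1, we get a unique residue mod 24.
    Write x = 0 + 3·t and substitute into x ≡ 1 (mod 8): 3·t ≡ 1 − 0 = 1 (mod 8).
    The inverse of 3 mod 8 is 3 (since 3·3 = 9 = 1·8 + 1), so t ≡ 3·1 = 3 ≡ 3 (mod 8).
    Then x = 0 + 3·3 = 9, valid modulo lcm(3, 8) = 24: x ≡ 9 (mod 24).
  Combine with x ≡ 0 (mod 5): since gcd(24, 5) = 1, we get a unique residue mod 120.
    Write x = 9 + 24·t and substitute into x ≡ 0 (mod 5): 24·t ≡ 0 − 9 = -9 (mod 5).
    Reduce coefficients mod 5: 4·t ≡ 1 (mod 5).
    The inverse of 4 mod 5 is 4 (since 4·4 = 16 = 3·5 + 1), so t ≡ 4·1 = 4 ≡ 4 (mod 5).
    Then x = 9 + 24·4 = 105, valid modulo lcm(24, 5) = 120: x ≡ 105 (mod 120).
Verify: 105 mod 3 = 0 ✓, 105 mod 8 = 1 ✓, 105 mod 5 = 0 ✓.

x ≡ 105 (mod 120).


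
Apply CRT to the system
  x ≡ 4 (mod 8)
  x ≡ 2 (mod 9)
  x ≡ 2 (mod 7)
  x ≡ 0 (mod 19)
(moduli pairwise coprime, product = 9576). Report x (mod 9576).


Product of moduli M = 8 · 9 · 7 · 19 = 9576.
Merge one congruence at a time:
  Start: x ≡ 4 (mod 8).
  Combine with x ≡ 2 (mod 9); new modulus lcm = 72.
    Write x = 4 + 8·t and substitute into x ≡ 2 (mod 9): 8·t ≡ 2 − 4 = -2 (mod 9).
    Reduce coefficients mod 9: 8·t ≡ 7 (mod 9).
    The inverse of 8 mod 9 is 8 (since 8·8 = 64 = 7·9 + 1), so t ≡ 8·7 = 56 ≡ 2 (mod 9).
    Then x = 4 + 8·2 = 20, valid modulo lcm(8, 9) = 72: x ≡ 20 (mod 72).
  Combine with x ≡ 2 (mod 7); new modulus lcm = 504.
    Write x = 20 + 72·t and substitute into x ≡ 2 (mod 7): 72·t ≡ 2 − 20 = -18 (mod 7).
    Reduce coefficients mod 7: 2·t ≡ 3 (mod 7).
    The inverse of 2 mod 7 is 4 (since 2·4 = 8 = 1·7 + 1), so t ≡ 4·3 = 12 ≡ 5 (mod 7).
    Then x = 20 + 72·5 = 380, valid modulo lcm(72, 7) = 504: x ≡ 380 (mod 504).
  Combine with x ≡ 0 (mod 19); new modulus lcm = 9576.
    Write x = 380 + 504·t and substitute into x ≡ 0 (mod 19): 504·t ≡ 0 − 380 = -380 (mod 19).
    Reduce coefficients mod 19: 10·t ≡ 0 (mod 19).
    The inverse of 10 mod 19 is 2 (since 10·2 = 20 = 1·19 + 1), so t ≡ 2·0 = 0 ≡ 0 (mod 19).
    Then x = 380 + 504·0 = 380, valid modulo lcm(504, 19) = 9576: x ≡ 380 (mod 9576).
Verify against each original: 380 mod 8 = 4, 380 mod 9 = 2, 380 mod 7 = 2, 380 mod 19 = 0.

x ≡ 380 (mod 9576).


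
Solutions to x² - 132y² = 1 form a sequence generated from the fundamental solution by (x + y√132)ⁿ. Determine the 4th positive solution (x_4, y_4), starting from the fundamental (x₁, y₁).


Step 1: Find the fundamental solution (x₁, y₁) of x² - 132y² = 1.
  Expand √132 as a continued fraction. a₀ = ⌊√132⌋ = 11; iterate m_{k+1} = d_k·a_k − m_k, d_{k+1} = (132 − m_{k+1}²)/d_k, a_{k+1} = ⌊(a₀ + m_{k+1})/d_{k+1}⌋ (starting m₀ = 0, d₀ = 1), with convergents p_k = a_k·p_{k-1} + p_{k-2}, q_k = a_k·q_{k-1} + q_{k-2} (p₋₁ = 1, q₋₁ = 0):
  k = 0: a₀ = 11; p₀/q₀ = 11/1; p₀² − 132·q₀² = 121 − 132 = -11.
  k = 1: m = 11, d = 11, a = ⌊(11 + 11)/11⌋ = 2; p/q = (2·11 + 1)/(2·1 + 0) = 23/2; p² − 132·q² = 529 − 528 = 1.
  The first convergent with p² − 132·q² = 1 gives the fundamental solution (x₁, y₁) = (23, 2).
Step 2: Apply the recurrence (x_{n+1}, y_{n+1}) = (x₁x_n + 132y₁y_n, x₁y_n + y₁x_n) repeatedly.
  From (x_1, y_1) = (23, 2): x_2 = 23·23 + 132·2·2 = 1057; y_2 = 23·2 + 2·23 = 92.
  From (x_2, y_2) = (1057, 92): x_3 = 23·1057 + 132·2·92 = 48599; y_3 = 23·92 + 2·1057 = 4230.
  From (x_3, y_3) = (48599, 4230): x_4 = 23·48599 + 132·2·4230 = 2234497; y_4 = 23·4230 + 2·48599 = 194488.
Step 3: Verify x_4² - 132·y_4² = 4992976843009 - 4992976843008 = 1 (should be 1). ✓

(x_1, y_1) = (23, 2); (x_4, y_4) = (2234497, 194488).


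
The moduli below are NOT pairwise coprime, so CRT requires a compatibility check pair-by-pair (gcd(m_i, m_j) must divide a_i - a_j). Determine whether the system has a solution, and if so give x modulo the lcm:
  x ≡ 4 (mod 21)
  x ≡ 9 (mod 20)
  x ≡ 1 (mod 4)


Moduli 21, 20, 4 are not pairwise coprime, so CRT works modulo lcm(m_i) when all pairwise compatibility conditions hold.
Pairwise compatibility: gcd(m_i, m_j) must divide a_i - a_j for every pair.
Merge one congruence at a time:
  Start: x ≡ 4 (mod 21).
  Combine with x ≡ 9 (mod 20): gcd(21, 20) = 1; 9 - 4 = 5, which IS divisible by 1, so compatible.
    Write x = 4 + 21·t and substitute into x ≡ 9 (mod 20): 21·t ≡ 9 − 4 = 5 (mod 20).
    Reduce coefficients mod 20: 1·t ≡ 5 (mod 20).
    So t ≡ 5 (mod 20).
    Then x = 4 + 21·5 = 109, valid modulo lcm(21, 20) = 420: x ≡ 109 (mod 420).
  Combine with x ≡ 1 (mod 4): gcd(420, 4) = 4; 1 - 109 = -108, which IS divisible by 4, so compatible.
    Write x = 109 + 420·t and substitute into x ≡ 1 (mod 4): 420·t ≡ 1 − 109 = -108 (mod 4).
    Divide the congruence (and modulus) by g = 4: 105·t ≡ -27 (mod 1).
    Modulo 1 every t works; take t = 0.
    Then x = 109 + 420·0 = 109, valid modulo lcm(420, 4) = 420: x ≡ 109 (mod 420).
Verify: 109 mod 21 = 4, 109 mod 20 = 9, 109 mod 4 = 1.

x ≡ 109 (mod 420).


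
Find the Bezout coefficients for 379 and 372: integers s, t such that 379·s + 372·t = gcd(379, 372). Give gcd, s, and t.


Euclidean algorithm on (379, 372) — divide until remainder is 0:
  379 = 1 · 372 + 7
  372 = 53 · 7 + 1
  7 = 7 · 1 + 0
gcd(379, 372) = 1.
Track Bezout coefficients alongside the remainders: start with r₀ = 379 = a·1 + b·0 (s = 1, t = 0) and r₁ = 372 = a·0 + b·1 (s = 0, t = 1); each new remainder r_{k+1} = r_{k-1} − q_k·r_k inherits s_{k+1} = s_{k-1} − q_k·s_k, t_{k+1} = t_{k-1} − q_k·t_k, so r_k = a·s_k + b·t_k at every step:
  q = 1: r = 7, s = 1 − 1·0 = 1, t = 0 − 1·1 = -1  (check: 379·1 + 372·(-1) = 7)
  q = 53: r = 1, s = 0 − 53·1 = -53, t = 1 − 53·(-1) = 54  (check: 379·(-53) + 372·54 = 1)
The row with r = 1 (the gcd) gives the Bezout coefficients s = -53, t = 54.
Result: 379 · (-53) + 372 · (54) = 1.

gcd(379, 372) = 1; s = -53, t = 54 (check: 379·(-53) + 372·54 = 1).


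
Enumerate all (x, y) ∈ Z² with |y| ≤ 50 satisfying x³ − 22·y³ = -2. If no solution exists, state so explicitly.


The equation is x³ - 22y³ = -2. For fixed y, x³ = 22·y³ − 2, so a solution requires the RHS to be a perfect cube.
Strategy: iterate y from -50 to 50, compute RHS = 22·y³ − 2, and check whether it is a (positive or negative) perfect cube.
Check small values of y:
  y = 0: RHS = -2 is not a perfect cube.
  y = 1: RHS = 20 is not a perfect cube.
  y = -1: RHS = -24 is not a perfect cube.
  y = 2: RHS = 174 is not a perfect cube.
  y = -2: RHS = -178 is not a perfect cube.
  y = 3: RHS = 592 is not a perfect cube.
  y = -3: RHS = -596 is not a perfect cube.
Continuing the search up to |y| = 50 finds no solutions either.
No (x, y) in the scanned range satisfies the equation.

No integer solutions with |y| ≤ 50.


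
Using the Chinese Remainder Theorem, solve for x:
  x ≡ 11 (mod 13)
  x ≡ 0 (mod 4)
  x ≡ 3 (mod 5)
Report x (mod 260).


Moduli 13, 4, 5 are pairwise coprime; by CRT there is a unique solution modulo M = 13 · 4 · 5 = 260.
Solve pairwise, accumulating the modulus:
  Start with x ≡ 11 (mod 13).
  Combine with x ≡ 0 (mod 4): since gcd(13, 4) = 1, we get a unique residue mod 52.
    Write x = 11 + 13·t and substitute into x ≡ 0 (mod 4): 13·t ≡ 0 − 11 = -11 (mod 4).
    Reduce coefficients mod 4: 1·t ≡ 1 (mod 4).
    So t ≡ 1 (mod 4).
    Then x = 11 + 13·1 = 24, valid modulo lcm(13, 4) = 52: x ≡ 24 (mod 52).
  Combine with x ≡ 3 (mod 5): since gcd(52, 5) = 1, we get a unique residue mod 260.
    Write x = 24 + 52·t and substitute into x ≡ 3 (mod 5): 52·t ≡ 3 − 24 = -21 (mod 5).
    Reduce coefficients mod 5: 2·t ≡ 4 (mod 5).
    The inverse of 2 mod 5 is 3 (since 2·3 = 6 = 1·5 + 1), so t ≡ 3·4 = 12 ≡ 2 (mod 5).
    Then x = 24 + 52·2 = 128, valid modulo lcm(52, 5) = 260: x ≡ 128 (mod 260).
Verify: 128 mod 13 = 11 ✓, 128 mod 4 = 0 ✓, 128 mod 5 = 3 ✓.

x ≡ 128 (mod 260).


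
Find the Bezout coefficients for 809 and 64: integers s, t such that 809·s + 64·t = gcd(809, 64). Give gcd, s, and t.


Euclidean algorithm on (809, 64) — divide until remainder is 0:
  809 = 12 · 64 + 41
  64 = 1 · 41 + 23
  41 = 1 · 23 + 18
  23 = 1 · 18 + 5
  18 = 3 · 5 + 3
  5 = 1 · 3 + 2
  3 = 1 · 2 + 1
  2 = 2 · 1 + 0
gcd(809, 64) = 1.
Track Bezout coefficients alongside the remainders: start with r₀ = 809 = a·1 + b·0 (s = 1, t = 0) and r₁ = 64 = a·0 + b·1 (s = 0, t = 1); each new remainder r_{k+1} = r_{k-1} − q_k·r_k inherits s_{k+1} = s_{k-1} − q_k·s_k, t_{k+1} = t_{k-1} − q_k·t_k, so r_k = a·s_k + b·t_k at every step:
  q = 12: r = 41, s = 1 − 12·0 = 1, t = 0 − 12·1 = -12  (check: 809·1 + 64·(-12) = 41)
  q = 1: r = 23, s = 0 − 1·1 = -1, t = 1 − 1·(-12) = 13  (check: 809·(-1) + 64·13 = 23)
  q = 1: r = 18, s = 1 − 1·(-1) = 2, t = -12 − 1·13 = -25  (check: 809·2 + 64·(-25) = 18)
  q = 1: r = 5, s = -1 − 1·2 = -3, t = 13 − 1·(-25) = 38  (check: 809·(-3) + 64·38 = 5)
  q = 3: r = 3, s = 2 − 3·(-3) = 11, t = -25 − 3·38 = -139  (check: 809·11 + 64·(-139) = 3)
  q = 1: r = 2, s = -3 − 1·11 = -14, t = 38 − 1·(-139) = 177  (check: 809·(-14) + 64·177 = 2)
  q = 1: r = 1, s = 11 − 1·(-14) = 25, t = -139 − 1·177 = -316  (check: 809·25 + 64·(-316) = 1)
The row with r = 1 (the gcd) gives the Bezout coefficients s = 25, t = -316.
Result: 809 · (25) + 64 · (-316) = 1.

gcd(809, 64) = 1; s = 25, t = -316 (check: 809·25 + 64·(-316) = 1).
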